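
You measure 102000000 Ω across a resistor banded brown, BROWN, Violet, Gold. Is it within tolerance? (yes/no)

Brown → 1 (first significant figure)
Brown → 1 (second significant figure)
Violet → ×10^7 multiplier
Gold → ±5% tolerance
11 × 10000000 = 110000000 Ω
Allowed range: 104500000 Ω to 115500000 Ω.
102000000 Ω lies outside that range.

no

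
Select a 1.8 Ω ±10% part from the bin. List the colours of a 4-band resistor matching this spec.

brown, grey, gold, silver

1.8 Ω = 18 × 10^-1.
1 → brown
8 → grey
Multiplier 10^-1 → gold.
±10% tolerance → silver.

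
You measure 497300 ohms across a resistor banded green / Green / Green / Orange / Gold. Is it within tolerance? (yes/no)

Green → 5 (first significant figure)
Green → 5 (second significant figure)
Green → 5 (third significant figure)
Orange → ×10^3 multiplier
Gold → ±5% tolerance
555 × 1000 = 555000 Ω
Allowed range: 527250 Ω to 582750 Ω.
497300 ohms lies outside that range.

no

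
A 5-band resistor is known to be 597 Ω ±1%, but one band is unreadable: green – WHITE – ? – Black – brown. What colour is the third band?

violet

597 Ω = 597 × 10^0.
The third band gives digit 7 of the significand, and 7 is violet.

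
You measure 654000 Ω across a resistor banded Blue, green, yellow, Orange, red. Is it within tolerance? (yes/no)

yes

Blue → 6 (first significant figure)
Green → 5 (second significant figure)
Yellow → 4 (third significant figure)
Orange → ×10^3 multiplier
Red → ±2% tolerance
654 × 1000 = 654000 Ω
Allowed range: 640920 Ω to 667080 Ω.
654000 Ω lies inside that range.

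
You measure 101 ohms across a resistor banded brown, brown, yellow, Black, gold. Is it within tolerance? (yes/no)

no

Brown → 1 (first significant figure)
Brown → 1 (second significant figure)
Yellow → 4 (third significant figure)
Black → ×1 multiplier
Gold → ±5% tolerance
114 × 1 = 114 Ω
Allowed range: 108.3 Ω to 119.7 Ω.
101 ohms lies outside that range.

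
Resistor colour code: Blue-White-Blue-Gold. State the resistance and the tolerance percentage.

Blue → 6 (first significant figure)
White → 9 (second significant figure)
Blue → ×10^6 multiplier
Gold → ±5% tolerance
69 × 1000000 = 69000000 Ω

69000000 Ω ±5%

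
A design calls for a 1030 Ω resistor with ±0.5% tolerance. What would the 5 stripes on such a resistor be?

1030 Ω = 103 × 10^1.
1 → brown
0 → black
3 → orange
Multiplier 10^1 → brown.
±0.5% tolerance → green.

brown, black, orange, brown, green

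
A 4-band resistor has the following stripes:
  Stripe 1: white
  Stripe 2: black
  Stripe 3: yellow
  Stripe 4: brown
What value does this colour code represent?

White → 9 (first significant figure)
Black → 0 (second significant figure)
Yellow → ×10^4 multiplier
90 × 10000 = 900000 Ω

900000 Ω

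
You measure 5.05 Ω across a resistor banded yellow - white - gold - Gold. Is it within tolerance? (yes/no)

Yellow → 4 (first significant figure)
White → 9 (second significant figure)
Gold → ×0.1 multiplier
Gold → ±5% tolerance
49 × 0.1 = 4.9 Ω
Allowed range: 4.655 Ω to 5.145 Ω.
5.05 Ω lies inside that range.

yes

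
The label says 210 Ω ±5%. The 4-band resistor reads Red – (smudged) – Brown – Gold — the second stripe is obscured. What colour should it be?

210 Ω = 21 × 10^1.
The second band gives digit 1 of the significand, and 1 is brown.

brown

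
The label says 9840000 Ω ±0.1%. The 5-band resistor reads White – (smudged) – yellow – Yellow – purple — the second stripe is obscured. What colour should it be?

grey

9840000 Ω = 984 × 10^4.
The second band gives digit 8 of the significand, and 8 is grey.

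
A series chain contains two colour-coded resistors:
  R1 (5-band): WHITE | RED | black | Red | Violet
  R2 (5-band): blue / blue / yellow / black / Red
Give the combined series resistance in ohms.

92664 Ω

R1: white, red, black → 920; red ×10^2 → 92000 Ω.
R2: blue, blue, yellow → 664; black ×1 → 664 Ω.
Series: 92000 + 664 = 92664 Ω.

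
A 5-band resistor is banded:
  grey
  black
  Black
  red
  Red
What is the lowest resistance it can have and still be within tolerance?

Grey → 8 (first significant figure)
Black → 0 (second significant figure)
Black → 0 (third significant figure)
Red → ×10^2 multiplier
Red → ±2% tolerance
800 × 100 = 80000 Ω
Lowest = 80000 × (1 − 2/100) = 78400 Ω.

78400 Ω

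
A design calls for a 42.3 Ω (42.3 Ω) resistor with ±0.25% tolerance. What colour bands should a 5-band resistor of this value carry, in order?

42.3 Ω = 423 × 10^-1.
4 → yellow
2 → red
3 → orange
Multiplier 10^-1 → gold.
±0.25% tolerance → blue.

yellow, red, orange, gold, blue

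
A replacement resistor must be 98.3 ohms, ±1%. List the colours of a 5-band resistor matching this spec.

white, grey, orange, gold, brown

98.3 Ω = 983 × 10^-1.
9 → white
8 → grey
3 → orange
Multiplier 10^-1 → gold.
±1% tolerance → brown.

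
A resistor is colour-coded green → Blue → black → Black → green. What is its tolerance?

The last band, green, is the tolerance band.
Green corresponds to ±0.5%.

±0.5%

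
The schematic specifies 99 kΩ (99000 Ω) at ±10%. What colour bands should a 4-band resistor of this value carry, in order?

99000 Ω = 99 × 10^3.
9 → white
9 → white
Multiplier 10^3 → orange.
±10% tolerance → silver.

white, white, orange, silver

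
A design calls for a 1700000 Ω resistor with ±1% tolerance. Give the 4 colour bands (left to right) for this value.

brown, violet, green, brown

1700000 Ω = 17 × 10^5.
1 → brown
7 → violet
Multiplier 10^5 → green.
±1% tolerance → brown.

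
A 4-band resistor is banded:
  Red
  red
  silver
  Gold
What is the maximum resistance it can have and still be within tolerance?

0.231 Ω

Red → 2 (first significant figure)
Red → 2 (second significant figure)
Silver → ×0.01 multiplier
Gold → ±5% tolerance
22 × 0.01 = 0.22 Ω
Maximum = 0.22 × (1 + 5/100) = 0.231 Ω.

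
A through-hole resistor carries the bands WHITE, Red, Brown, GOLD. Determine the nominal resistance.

White → 9 (first significant figure)
Red → 2 (second significant figure)
Brown → ×10 multiplier
92 × 10 = 920 Ω

920 Ω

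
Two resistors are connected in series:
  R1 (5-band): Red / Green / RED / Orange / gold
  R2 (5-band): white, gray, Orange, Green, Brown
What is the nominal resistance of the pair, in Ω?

98552000 Ω

R1: red, green, red → 252; orange ×10^3 → 252000 Ω.
R2: white, grey, orange → 983; green ×10^5 → 98300000 Ω.
Series: 252000 + 98300000 = 98552000 Ω.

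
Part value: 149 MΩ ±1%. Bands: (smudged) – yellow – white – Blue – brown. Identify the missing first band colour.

149000000 Ω = 149 × 10^6.
The first band gives digit 1 of the significand, and 1 is brown.

brown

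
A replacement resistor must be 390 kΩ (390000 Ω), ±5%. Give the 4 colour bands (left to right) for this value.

390000 Ω = 39 × 10^4.
3 → orange
9 → white
Multiplier 10^4 → yellow.
±5% tolerance → gold.

orange, white, yellow, gold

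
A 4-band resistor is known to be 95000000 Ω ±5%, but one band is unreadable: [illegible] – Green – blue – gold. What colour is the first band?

white

95000000 Ω = 95 × 10^6.
The first band gives digit 9 of the significand, and 9 is white.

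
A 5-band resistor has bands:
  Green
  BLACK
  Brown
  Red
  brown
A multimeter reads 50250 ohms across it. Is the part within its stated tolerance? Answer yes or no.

Green → 5 (first significant figure)
Black → 0 (second significant figure)
Brown → 1 (third significant figure)
Red → ×10^2 multiplier
Brown → ±1% tolerance
501 × 100 = 50100 Ω
Allowed range: 49599 Ω to 50601 Ω.
50250 ohms lies inside that range.

yes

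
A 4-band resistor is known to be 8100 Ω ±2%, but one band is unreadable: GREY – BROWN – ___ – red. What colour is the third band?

red

8100 Ω = 81 × 10^2.
The third band is the multiplier, 10^2, which is red.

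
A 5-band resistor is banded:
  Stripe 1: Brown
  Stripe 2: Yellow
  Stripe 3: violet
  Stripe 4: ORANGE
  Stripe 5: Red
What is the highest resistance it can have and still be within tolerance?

149940 Ω

Brown → 1 (first significant figure)
Yellow → 4 (second significant figure)
Violet → 7 (third significant figure)
Orange → ×10^3 multiplier
Red → ±2% tolerance
147 × 1000 = 147000 Ω
Highest = 147000 × (1 + 2/100) = 149940 Ω.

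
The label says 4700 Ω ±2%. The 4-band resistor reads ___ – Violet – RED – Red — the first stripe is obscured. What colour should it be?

yellow

4700 Ω = 47 × 10^2.
The first band gives digit 4 of the significand, and 4 is yellow.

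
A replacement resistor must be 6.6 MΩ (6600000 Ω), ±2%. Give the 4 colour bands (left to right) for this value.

blue, blue, green, red

6600000 Ω = 66 × 10^5.
6 → blue
6 → blue
Multiplier 10^5 → green.
±2% tolerance → red.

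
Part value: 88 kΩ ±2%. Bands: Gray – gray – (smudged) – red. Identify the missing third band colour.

88000 Ω = 88 × 10^3.
The third band is the multiplier, 10^3, which is orange.

orange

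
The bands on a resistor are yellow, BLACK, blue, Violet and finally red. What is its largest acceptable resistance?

Yellow → 4 (first significant figure)
Black → 0 (second significant figure)
Blue → 6 (third significant figure)
Violet → ×10^7 multiplier
Red → ±2% tolerance
406 × 10000000 = 4060000000 Ω
Largest = 4060000000 × (1 + 2/100) = 4141200000 Ω.

4141200000 Ω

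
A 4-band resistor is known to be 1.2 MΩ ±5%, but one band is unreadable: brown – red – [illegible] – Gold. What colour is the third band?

green

1200000 Ω = 12 × 10^5.
The third band is the multiplier, 10^5, which is green.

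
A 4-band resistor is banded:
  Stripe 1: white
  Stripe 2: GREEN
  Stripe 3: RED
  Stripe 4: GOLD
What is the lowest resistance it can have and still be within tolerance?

9025 Ω

White → 9 (first significant figure)
Green → 5 (second significant figure)
Red → ×10^2 multiplier
Gold → ±5% tolerance
95 × 100 = 9500 Ω
Lowest = 9500 × (1 − 5/100) = 9025 Ω.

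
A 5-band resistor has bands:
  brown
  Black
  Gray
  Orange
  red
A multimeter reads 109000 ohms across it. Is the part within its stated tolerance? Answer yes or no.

Brown → 1 (first significant figure)
Black → 0 (second significant figure)
Grey → 8 (third significant figure)
Orange → ×10^3 multiplier
Red → ±2% tolerance
108 × 1000 = 108000 Ω
Allowed range: 105840 Ω to 110160 Ω.
109000 ohms lies inside that range.

yes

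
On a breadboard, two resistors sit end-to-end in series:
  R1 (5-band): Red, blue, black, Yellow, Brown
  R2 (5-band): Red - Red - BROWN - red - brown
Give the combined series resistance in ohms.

2622100 Ω

R1: red, blue, black → 260; yellow ×10^4 → 2600000 Ω.
R2: red, red, brown → 221; red ×10^2 → 22100 Ω.
Series: 2600000 + 22100 = 2622100 Ω.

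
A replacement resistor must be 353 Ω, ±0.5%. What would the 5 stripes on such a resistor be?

orange, green, orange, black, green

353 Ω = 353 × 10^0.
3 → orange
5 → green
3 → orange
Multiplier 10^0 → black.
±0.5% tolerance → green.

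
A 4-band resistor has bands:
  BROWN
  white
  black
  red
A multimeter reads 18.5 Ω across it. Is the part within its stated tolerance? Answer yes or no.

no

Brown → 1 (first significant figure)
White → 9 (second significant figure)
Black → ×1 multiplier
Red → ±2% tolerance
19 × 1 = 19 Ω
Allowed range: 18.62 Ω to 19.38 Ω.
18.5 Ω lies outside that range.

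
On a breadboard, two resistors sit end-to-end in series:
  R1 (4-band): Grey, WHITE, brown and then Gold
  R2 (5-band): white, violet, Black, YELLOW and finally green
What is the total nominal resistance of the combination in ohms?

R1: grey, white → 89; brown ×10 → 890 Ω.
R2: white, violet, black → 970; yellow ×10^4 → 9700000 Ω.
Series: 890 + 9700000 = 9700890 Ω.

9700890 Ω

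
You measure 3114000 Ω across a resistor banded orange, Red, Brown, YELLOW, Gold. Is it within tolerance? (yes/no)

yes

Orange → 3 (first significant figure)
Red → 2 (second significant figure)
Brown → 1 (third significant figure)
Yellow → ×10^4 multiplier
Gold → ±5% tolerance
321 × 10000 = 3210000 Ω
Allowed range: 3049500 Ω to 3370500 Ω.
3114000 Ω lies inside that range.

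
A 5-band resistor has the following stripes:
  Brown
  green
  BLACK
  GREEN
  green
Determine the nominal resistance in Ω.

15000000 Ω

Brown → 1 (first significant figure)
Green → 5 (second significant figure)
Black → 0 (third significant figure)
Green → ×10^5 multiplier
150 × 100000 = 15000000 Ω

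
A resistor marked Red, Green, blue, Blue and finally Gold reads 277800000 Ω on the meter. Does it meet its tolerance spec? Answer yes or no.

Red → 2 (first significant figure)
Green → 5 (second significant figure)
Blue → 6 (third significant figure)
Blue → ×10^6 multiplier
Gold → ±5% tolerance
256 × 1000000 = 256000000 Ω
Allowed range: 243200000 Ω to 268800000 Ω.
277800000 Ω lies outside that range.

no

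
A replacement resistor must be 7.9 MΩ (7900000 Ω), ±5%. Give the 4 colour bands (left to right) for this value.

violet, white, green, gold

7900000 Ω = 79 × 10^5.
7 → violet
9 → white
Multiplier 10^5 → green.
±5% tolerance → gold.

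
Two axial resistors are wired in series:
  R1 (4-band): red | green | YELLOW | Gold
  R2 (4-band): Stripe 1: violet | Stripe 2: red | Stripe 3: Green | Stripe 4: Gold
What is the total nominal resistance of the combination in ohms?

7450000 Ω

R1: red, green → 25; yellow ×10^4 → 250000 Ω.
R2: violet, red → 72; green ×10^5 → 7200000 Ω.
Series: 250000 + 7200000 = 7450000 Ω.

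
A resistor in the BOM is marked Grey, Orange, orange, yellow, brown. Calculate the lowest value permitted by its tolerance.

8246700 Ω

Grey → 8 (first significant figure)
Orange → 3 (second significant figure)
Orange → 3 (third significant figure)
Yellow → ×10^4 multiplier
Brown → ±1% tolerance
833 × 10000 = 8330000 Ω
Lowest = 8330000 × (1 − 1/100) = 8246700 Ω.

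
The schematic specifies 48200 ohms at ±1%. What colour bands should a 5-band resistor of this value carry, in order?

yellow, grey, red, red, brown

48200 Ω = 482 × 10^2.
4 → yellow
8 → grey
2 → red
Multiplier 10^2 → red.
±1% tolerance → brown.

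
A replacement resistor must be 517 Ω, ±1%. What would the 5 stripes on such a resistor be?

517 Ω = 517 × 10^0.
5 → green
1 → brown
7 → violet
Multiplier 10^0 → black.
±1% tolerance → brown.

green, brown, violet, black, brown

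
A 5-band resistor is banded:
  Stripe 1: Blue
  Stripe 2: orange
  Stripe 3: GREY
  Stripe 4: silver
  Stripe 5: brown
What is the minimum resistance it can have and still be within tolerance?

6.3162 Ω

Blue → 6 (first significant figure)
Orange → 3 (second significant figure)
Grey → 8 (third significant figure)
Silver → ×0.01 multiplier
Brown → ±1% tolerance
638 × 0.01 = 6.38 Ω
Minimum = 6.38 × (1 − 1/100) = 6.3162 Ω.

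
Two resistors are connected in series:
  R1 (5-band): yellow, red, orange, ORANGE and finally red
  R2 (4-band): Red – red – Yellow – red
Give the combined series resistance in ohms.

R1: yellow, red, orange → 423; orange ×10^3 → 423000 Ω.
R2: red, red → 22; yellow ×10^4 → 220000 Ω.
Series: 423000 + 220000 = 643000 Ω.

643000 Ω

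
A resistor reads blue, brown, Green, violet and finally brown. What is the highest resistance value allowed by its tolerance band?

6211500000 Ω

Blue → 6 (first significant figure)
Brown → 1 (second significant figure)
Green → 5 (third significant figure)
Violet → ×10^7 multiplier
Brown → ±1% tolerance
615 × 10000000 = 6150000000 Ω
Highest = 6150000000 × (1 + 1/100) = 6211500000 Ω.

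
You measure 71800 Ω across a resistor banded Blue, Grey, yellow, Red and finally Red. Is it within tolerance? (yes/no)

no

Blue → 6 (first significant figure)
Grey → 8 (second significant figure)
Yellow → 4 (third significant figure)
Red → ×10^2 multiplier
Red → ±2% tolerance
684 × 100 = 68400 Ω
Allowed range: 67032 Ω to 69768 Ω.
71800 Ω lies outside that range.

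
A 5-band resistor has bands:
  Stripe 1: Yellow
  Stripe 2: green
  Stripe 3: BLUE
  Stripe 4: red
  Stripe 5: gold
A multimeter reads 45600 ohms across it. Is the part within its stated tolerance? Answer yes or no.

yes

Yellow → 4 (first significant figure)
Green → 5 (second significant figure)
Blue → 6 (third significant figure)
Red → ×10^2 multiplier
Gold → ±5% tolerance
456 × 100 = 45600 Ω
Allowed range: 43320 Ω to 47880 Ω.
45600 ohms lies inside that range.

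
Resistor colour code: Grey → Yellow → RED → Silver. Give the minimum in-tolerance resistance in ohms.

Grey → 8 (first significant figure)
Yellow → 4 (second significant figure)
Red → ×10^2 multiplier
Silver → ±10% tolerance
84 × 100 = 8400 Ω
Minimum = 8400 × (1 − 10/100) = 7560 Ω.

7560 Ω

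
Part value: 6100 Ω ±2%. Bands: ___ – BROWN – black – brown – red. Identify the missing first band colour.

blue

6100 Ω = 610 × 10^1.
The first band gives digit 6 of the significand, and 6 is blue.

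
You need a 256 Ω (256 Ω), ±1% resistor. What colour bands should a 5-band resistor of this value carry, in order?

256 Ω = 256 × 10^0.
2 → red
5 → green
6 → blue
Multiplier 10^0 → black.
±1% tolerance → brown.

red, green, blue, black, brown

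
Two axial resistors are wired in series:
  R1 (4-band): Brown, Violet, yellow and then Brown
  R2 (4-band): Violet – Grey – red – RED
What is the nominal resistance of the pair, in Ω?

R1: brown, violet → 17; yellow ×10^4 → 170000 Ω.
R2: violet, grey → 78; red ×10^2 → 7800 Ω.
Series: 170000 + 7800 = 177800 Ω.

177800 Ω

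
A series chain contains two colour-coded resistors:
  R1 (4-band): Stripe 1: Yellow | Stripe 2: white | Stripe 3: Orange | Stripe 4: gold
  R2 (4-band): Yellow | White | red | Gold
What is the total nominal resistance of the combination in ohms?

53900 Ω

R1: yellow, white → 49; orange ×10^3 → 49000 Ω.
R2: yellow, white → 49; red ×10^2 → 4900 Ω.
Series: 49000 + 4900 = 53900 Ω.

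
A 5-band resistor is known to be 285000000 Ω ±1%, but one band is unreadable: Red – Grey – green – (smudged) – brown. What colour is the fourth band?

285000000 Ω = 285 × 10^6.
The fourth band is the multiplier, 10^6, which is blue.

blue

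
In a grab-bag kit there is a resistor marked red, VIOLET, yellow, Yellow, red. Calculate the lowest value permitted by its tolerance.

2685200 Ω

Red → 2 (first significant figure)
Violet → 7 (second significant figure)
Yellow → 4 (third significant figure)
Yellow → ×10^4 multiplier
Red → ±2% tolerance
274 × 10000 = 2740000 Ω
Lowest = 2740000 × (1 − 2/100) = 2685200 Ω.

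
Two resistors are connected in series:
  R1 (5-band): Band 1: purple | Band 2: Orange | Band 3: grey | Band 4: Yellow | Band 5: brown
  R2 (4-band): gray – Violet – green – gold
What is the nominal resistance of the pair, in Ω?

R1: violet, orange, grey → 738; yellow ×10^4 → 7380000 Ω.
R2: grey, violet → 87; green ×10^5 → 8700000 Ω.
Series: 7380000 + 8700000 = 16080000 Ω.

16080000 Ω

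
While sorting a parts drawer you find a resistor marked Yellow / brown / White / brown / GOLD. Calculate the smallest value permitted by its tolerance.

Yellow → 4 (first significant figure)
Brown → 1 (second significant figure)
White → 9 (third significant figure)
Brown → ×10 multiplier
Gold → ±5% tolerance
419 × 10 = 4190 Ω
Smallest = 4190 × (1 − 5/100) = 3980.5 Ω.

3980.5 Ω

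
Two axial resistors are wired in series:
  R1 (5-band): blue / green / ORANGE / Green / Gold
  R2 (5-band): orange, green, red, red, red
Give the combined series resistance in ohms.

R1: blue, green, orange → 653; green ×10^5 → 65300000 Ω.
R2: orange, green, red → 352; red ×10^2 → 35200 Ω.
Series: 65300000 + 35200 = 65335200 Ω.

65335200 Ω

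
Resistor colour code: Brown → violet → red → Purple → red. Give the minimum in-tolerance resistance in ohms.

1685600000 Ω

Brown → 1 (first significant figure)
Violet → 7 (second significant figure)
Red → 2 (third significant figure)
Violet → ×10^7 multiplier
Red → ±2% tolerance
172 × 10000000 = 1720000000 Ω
Minimum = 1720000000 × (1 − 2/100) = 1685600000 Ω.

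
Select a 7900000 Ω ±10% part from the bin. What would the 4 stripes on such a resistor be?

violet, white, green, silver

7900000 Ω = 79 × 10^5.
7 → violet
9 → white
Multiplier 10^5 → green.
±10% tolerance → silver.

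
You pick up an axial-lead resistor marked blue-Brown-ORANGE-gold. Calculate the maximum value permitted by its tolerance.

Blue → 6 (first significant figure)
Brown → 1 (second significant figure)
Orange → ×10^3 multiplier
Gold → ±5% tolerance
61 × 1000 = 61000 Ω
Maximum = 61000 × (1 + 5/100) = 64050 Ω.

64050 Ω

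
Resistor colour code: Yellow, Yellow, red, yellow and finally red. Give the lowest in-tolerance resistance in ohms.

Yellow → 4 (first significant figure)
Yellow → 4 (second significant figure)
Red → 2 (third significant figure)
Yellow → ×10^4 multiplier
Red → ±2% tolerance
442 × 10000 = 4420000 Ω
Lowest = 4420000 × (1 − 2/100) = 4331600 Ω.

4331600 Ω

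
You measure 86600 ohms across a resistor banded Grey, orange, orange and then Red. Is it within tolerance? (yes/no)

no

Grey → 8 (first significant figure)
Orange → 3 (second significant figure)
Orange → ×10^3 multiplier
Red → ±2% tolerance
83 × 1000 = 83000 Ω
Allowed range: 81340 Ω to 84660 Ω.
86600 ohms lies outside that range.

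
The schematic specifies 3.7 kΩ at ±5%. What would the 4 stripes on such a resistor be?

3700 Ω = 37 × 10^2.
3 → orange
7 → violet
Multiplier 10^2 → red.
±5% tolerance → gold.

orange, violet, red, gold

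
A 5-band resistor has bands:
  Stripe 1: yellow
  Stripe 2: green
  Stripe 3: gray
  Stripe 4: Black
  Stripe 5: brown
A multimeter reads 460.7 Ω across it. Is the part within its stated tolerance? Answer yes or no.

Yellow → 4 (first significant figure)
Green → 5 (second significant figure)
Grey → 8 (third significant figure)
Black → ×1 multiplier
Brown → ±1% tolerance
458 × 1 = 458 Ω
Allowed range: 453.42 Ω to 462.58 Ω.
460.7 Ω lies inside that range.

yes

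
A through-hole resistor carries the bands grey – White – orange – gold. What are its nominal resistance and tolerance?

Grey → 8 (first significant figure)
White → 9 (second significant figure)
Orange → ×10^3 multiplier
Gold → ±5% tolerance
89 × 1000 = 89000 Ω

89000 Ω ±5%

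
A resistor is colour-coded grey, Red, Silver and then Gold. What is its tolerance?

±5%

The last band, gold, is the tolerance band.
Gold corresponds to ±5%.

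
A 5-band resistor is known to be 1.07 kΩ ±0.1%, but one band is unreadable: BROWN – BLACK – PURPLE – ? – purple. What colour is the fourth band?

1070 Ω = 107 × 10^1.
The fourth band is the multiplier, 10^1, which is brown.

brown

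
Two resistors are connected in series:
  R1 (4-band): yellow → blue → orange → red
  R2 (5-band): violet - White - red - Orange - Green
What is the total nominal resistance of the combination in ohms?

R1: yellow, blue → 46; orange ×10^3 → 46000 Ω.
R2: violet, white, red → 792; orange ×10^3 → 792000 Ω.
Series: 46000 + 792000 = 838000 Ω.

838000 Ω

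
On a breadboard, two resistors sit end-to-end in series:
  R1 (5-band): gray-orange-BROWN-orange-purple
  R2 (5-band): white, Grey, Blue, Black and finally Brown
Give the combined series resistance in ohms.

R1: grey, orange, brown → 831; orange ×10^3 → 831000 Ω.
R2: white, grey, blue → 986; black ×1 → 986 Ω.
Series: 831000 + 986 = 831986 Ω.

831986 Ω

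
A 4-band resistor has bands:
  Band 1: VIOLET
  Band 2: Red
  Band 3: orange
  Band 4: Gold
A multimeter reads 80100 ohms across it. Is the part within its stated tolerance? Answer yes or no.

Violet → 7 (first significant figure)
Red → 2 (second significant figure)
Orange → ×10^3 multiplier
Gold → ±5% tolerance
72 × 1000 = 72000 Ω
Allowed range: 68400 Ω to 75600 Ω.
80100 ohms lies outside that range.

no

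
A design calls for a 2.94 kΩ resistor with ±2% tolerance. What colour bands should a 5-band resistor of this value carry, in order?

2940 Ω = 294 × 10^1.
2 → red
9 → white
4 → yellow
Multiplier 10^1 → brown.
±2% tolerance → red.

red, white, yellow, brown, red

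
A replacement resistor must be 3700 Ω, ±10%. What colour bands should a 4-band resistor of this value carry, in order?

3700 Ω = 37 × 10^2.
3 → orange
7 → violet
Multiplier 10^2 → red.
±10% tolerance → silver.

orange, violet, red, silver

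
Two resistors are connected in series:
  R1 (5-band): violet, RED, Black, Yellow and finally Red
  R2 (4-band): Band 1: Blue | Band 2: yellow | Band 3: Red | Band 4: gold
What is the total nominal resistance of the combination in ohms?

7206400 Ω

R1: violet, red, black → 720; yellow ×10^4 → 7200000 Ω.
R2: blue, yellow → 64; red ×10^2 → 6400 Ω.
Series: 7200000 + 6400 = 7206400 Ω.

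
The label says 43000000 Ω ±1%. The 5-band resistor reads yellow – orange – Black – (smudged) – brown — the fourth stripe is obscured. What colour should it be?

43000000 Ω = 430 × 10^5.
The fourth band is the multiplier, 10^5, which is green.

green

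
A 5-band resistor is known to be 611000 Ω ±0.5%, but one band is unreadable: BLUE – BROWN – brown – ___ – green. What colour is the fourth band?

611000 Ω = 611 × 10^3.
The fourth band is the multiplier, 10^3, which is orange.

orange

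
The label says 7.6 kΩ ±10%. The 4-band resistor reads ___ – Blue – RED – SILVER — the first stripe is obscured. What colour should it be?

7600 Ω = 76 × 10^2.
The first band gives digit 7 of the significand, and 7 is violet.

violet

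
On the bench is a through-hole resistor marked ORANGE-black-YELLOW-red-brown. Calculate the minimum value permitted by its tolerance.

30096 Ω

Orange → 3 (first significant figure)
Black → 0 (second significant figure)
Yellow → 4 (third significant figure)
Red → ×10^2 multiplier
Brown → ±1% tolerance
304 × 100 = 30400 Ω
Minimum = 30400 × (1 − 1/100) = 30096 Ω.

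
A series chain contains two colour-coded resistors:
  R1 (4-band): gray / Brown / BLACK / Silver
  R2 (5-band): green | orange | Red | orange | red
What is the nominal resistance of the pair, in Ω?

532081 Ω

R1: grey, brown → 81; black ×1 → 81 Ω.
R2: green, orange, red → 532; orange ×10^3 → 532000 Ω.
Series: 81 + 532000 = 532081 Ω.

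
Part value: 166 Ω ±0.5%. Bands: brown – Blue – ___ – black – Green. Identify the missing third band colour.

blue

166 Ω = 166 × 10^0.
The third band gives digit 6 of the significand, and 6 is blue.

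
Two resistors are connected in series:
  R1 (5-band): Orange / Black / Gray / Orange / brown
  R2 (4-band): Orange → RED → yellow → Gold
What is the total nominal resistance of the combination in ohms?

R1: orange, black, grey → 308; orange ×10^3 → 308000 Ω.
R2: orange, red → 32; yellow ×10^4 → 320000 Ω.
Series: 308000 + 320000 = 628000 Ω.

628000 Ω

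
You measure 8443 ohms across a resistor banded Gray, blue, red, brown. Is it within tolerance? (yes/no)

Grey → 8 (first significant figure)
Blue → 6 (second significant figure)
Red → ×10^2 multiplier
Brown → ±1% tolerance
86 × 100 = 8600 Ω
Allowed range: 8514 Ω to 8686 Ω.
8443 ohms lies outside that range.

no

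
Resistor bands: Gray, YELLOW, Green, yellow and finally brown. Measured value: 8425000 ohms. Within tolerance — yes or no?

yes

Grey → 8 (first significant figure)
Yellow → 4 (second significant figure)
Green → 5 (third significant figure)
Yellow → ×10^4 multiplier
Brown → ±1% tolerance
845 × 10000 = 8450000 Ω
Allowed range: 8365500 Ω to 8534500 Ω.
8425000 ohms lies inside that range.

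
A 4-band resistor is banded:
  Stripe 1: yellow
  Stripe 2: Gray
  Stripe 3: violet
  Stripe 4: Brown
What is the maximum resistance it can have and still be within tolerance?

484800000 Ω

Yellow → 4 (first significant figure)
Grey → 8 (second significant figure)
Violet → ×10^7 multiplier
Brown → ±1% tolerance
48 × 10000000 = 480000000 Ω
Maximum = 480000000 × (1 + 1/100) = 484800000 Ω.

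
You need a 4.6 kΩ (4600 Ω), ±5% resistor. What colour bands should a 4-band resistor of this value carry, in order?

yellow, blue, red, gold

4600 Ω = 46 × 10^2.
4 → yellow
6 → blue
Multiplier 10^2 → red.
±5% tolerance → gold.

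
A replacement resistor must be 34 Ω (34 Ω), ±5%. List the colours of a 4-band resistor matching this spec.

34 Ω = 34 × 10^0.
3 → orange
4 → yellow
Multiplier 10^0 → black.
±5% tolerance → gold.

orange, yellow, black, gold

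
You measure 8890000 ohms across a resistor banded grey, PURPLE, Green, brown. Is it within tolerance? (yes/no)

Grey → 8 (first significant figure)
Violet → 7 (second significant figure)
Green → ×10^5 multiplier
Brown → ±1% tolerance
87 × 100000 = 8700000 Ω
Allowed range: 8613000 Ω to 8787000 Ω.
8890000 ohms lies outside that range.

no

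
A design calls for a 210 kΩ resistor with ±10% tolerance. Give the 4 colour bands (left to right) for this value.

red, brown, yellow, silver

210000 Ω = 21 × 10^4.
2 → red
1 → brown
Multiplier 10^4 → yellow.
±10% tolerance → silver.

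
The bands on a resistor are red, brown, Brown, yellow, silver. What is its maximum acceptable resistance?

Red → 2 (first significant figure)
Brown → 1 (second significant figure)
Brown → 1 (third significant figure)
Yellow → ×10^4 multiplier
Silver → ±10% tolerance
211 × 10000 = 2110000 Ω
Maximum = 2110000 × (1 + 10/100) = 2321000 Ω.

2321000 Ω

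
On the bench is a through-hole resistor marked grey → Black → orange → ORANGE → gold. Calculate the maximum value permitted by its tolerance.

843150 Ω

Grey → 8 (first significant figure)
Black → 0 (second significant figure)
Orange → 3 (third significant figure)
Orange → ×10^3 multiplier
Gold → ±5% tolerance
803 × 1000 = 803000 Ω
Maximum = 803000 × (1 + 5/100) = 843150 Ω.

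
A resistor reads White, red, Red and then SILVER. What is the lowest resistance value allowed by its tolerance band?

White → 9 (first significant figure)
Red → 2 (second significant figure)
Red → ×10^2 multiplier
Silver → ±10% tolerance
92 × 100 = 9200 Ω
Lowest = 9200 × (1 − 10/100) = 8280 Ω.

8280 Ω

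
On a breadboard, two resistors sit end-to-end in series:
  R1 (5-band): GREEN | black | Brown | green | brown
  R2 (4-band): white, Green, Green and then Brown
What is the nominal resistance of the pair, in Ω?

59600000 Ω

R1: green, black, brown → 501; green ×10^5 → 50100000 Ω.
R2: white, green → 95; green ×10^5 → 9500000 Ω.
Series: 50100000 + 9500000 = 59600000 Ω.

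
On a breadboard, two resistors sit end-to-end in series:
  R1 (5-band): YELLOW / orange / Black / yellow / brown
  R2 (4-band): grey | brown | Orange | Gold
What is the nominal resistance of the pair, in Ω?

4381000 Ω

R1: yellow, orange, black → 430; yellow ×10^4 → 4300000 Ω.
R2: grey, brown → 81; orange ×10^3 → 81000 Ω.
Series: 4300000 + 81000 = 4381000 Ω.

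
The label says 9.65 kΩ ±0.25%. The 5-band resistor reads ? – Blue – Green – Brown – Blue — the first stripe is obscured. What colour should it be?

white

9650 Ω = 965 × 10^1.
The first band gives digit 9 of the significand, and 9 is white.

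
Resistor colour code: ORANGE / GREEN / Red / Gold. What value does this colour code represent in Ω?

3500 Ω

Orange → 3 (first significant figure)
Green → 5 (second significant figure)
Red → ×10^2 multiplier
35 × 100 = 3500 Ω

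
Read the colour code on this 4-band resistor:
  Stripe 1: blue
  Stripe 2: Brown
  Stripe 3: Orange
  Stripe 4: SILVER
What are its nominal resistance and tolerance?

Blue → 6 (first significant figure)
Brown → 1 (second significant figure)
Orange → ×10^3 multiplier
Silver → ±10% tolerance
61 × 1000 = 61000 Ω

61000 Ω ±10%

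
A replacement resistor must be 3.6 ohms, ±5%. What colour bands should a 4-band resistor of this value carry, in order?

orange, blue, gold, gold

3.6 Ω = 36 × 10^-1.
3 → orange
6 → blue
Multiplier 10^-1 → gold.
±5% tolerance → gold.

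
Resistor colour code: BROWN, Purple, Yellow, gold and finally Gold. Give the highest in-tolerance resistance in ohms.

Brown → 1 (first significant figure)
Violet → 7 (second significant figure)
Yellow → 4 (third significant figure)
Gold → ×0.1 multiplier
Gold → ±5% tolerance
174 × 0.1 = 17.4 Ω
Highest = 17.4 × (1 + 5/100) = 18.27 Ω.

18.27 Ω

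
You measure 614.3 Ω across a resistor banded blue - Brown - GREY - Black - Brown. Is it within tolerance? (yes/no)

Blue → 6 (first significant figure)
Brown → 1 (second significant figure)
Grey → 8 (third significant figure)
Black → ×1 multiplier
Brown → ±1% tolerance
618 × 1 = 618 Ω
Allowed range: 611.82 Ω to 624.18 Ω.
614.3 Ω lies inside that range.

yes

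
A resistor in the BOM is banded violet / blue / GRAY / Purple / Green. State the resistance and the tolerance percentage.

7680000000 Ω ±0.5%

Violet → 7 (first significant figure)
Blue → 6 (second significant figure)
Grey → 8 (third significant figure)
Violet → ×10^7 multiplier
Green → ±0.5% tolerance
768 × 10000000 = 7680000000 Ω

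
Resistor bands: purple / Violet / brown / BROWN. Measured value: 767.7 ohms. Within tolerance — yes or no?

yes

Violet → 7 (first significant figure)
Violet → 7 (second significant figure)
Brown → ×10 multiplier
Brown → ±1% tolerance
77 × 10 = 770 Ω
Allowed range: 762.3 Ω to 777.7 Ω.
767.7 ohms lies inside that range.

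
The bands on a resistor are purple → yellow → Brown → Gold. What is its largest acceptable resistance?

777 Ω

Violet → 7 (first significant figure)
Yellow → 4 (second significant figure)
Brown → ×10 multiplier
Gold → ±5% tolerance
74 × 10 = 740 Ω
Largest = 740 × (1 + 5/100) = 777 Ω.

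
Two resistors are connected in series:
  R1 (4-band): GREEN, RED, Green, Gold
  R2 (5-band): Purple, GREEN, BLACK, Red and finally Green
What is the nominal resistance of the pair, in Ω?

5275000 Ω

R1: green, red → 52; green ×10^5 → 5200000 Ω.
R2: violet, green, black → 750; red ×10^2 → 75000 Ω.
Series: 5200000 + 75000 = 5275000 Ω.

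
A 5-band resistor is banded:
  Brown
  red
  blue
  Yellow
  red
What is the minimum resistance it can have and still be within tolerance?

1234800 Ω

Brown → 1 (first significant figure)
Red → 2 (second significant figure)
Blue → 6 (third significant figure)
Yellow → ×10^4 multiplier
Red → ±2% tolerance
126 × 10000 = 1260000 Ω
Minimum = 1260000 × (1 − 2/100) = 1234800 Ω.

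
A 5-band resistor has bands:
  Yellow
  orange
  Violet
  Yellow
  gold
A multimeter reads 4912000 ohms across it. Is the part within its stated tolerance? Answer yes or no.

no

Yellow → 4 (first significant figure)
Orange → 3 (second significant figure)
Violet → 7 (third significant figure)
Yellow → ×10^4 multiplier
Gold → ±5% tolerance
437 × 10000 = 4370000 Ω
Allowed range: 4151500 Ω to 4588500 Ω.
4912000 ohms lies outside that range.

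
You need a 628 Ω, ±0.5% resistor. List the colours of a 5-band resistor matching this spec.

628 Ω = 628 × 10^0.
6 → blue
2 → red
8 → grey
Multiplier 10^0 → black.
±0.5% tolerance → green.

blue, red, grey, black, green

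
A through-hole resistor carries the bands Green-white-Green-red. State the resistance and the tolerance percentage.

Green → 5 (first significant figure)
White → 9 (second significant figure)
Green → ×10^5 multiplier
Red → ±2% tolerance
59 × 100000 = 5900000 Ω

5900000 Ω ±2%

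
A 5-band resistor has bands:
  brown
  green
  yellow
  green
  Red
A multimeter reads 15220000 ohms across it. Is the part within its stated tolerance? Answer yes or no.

Brown → 1 (first significant figure)
Green → 5 (second significant figure)
Yellow → 4 (third significant figure)
Green → ×10^5 multiplier
Red → ±2% tolerance
154 × 100000 = 15400000 Ω
Allowed range: 15092000 Ω to 15708000 Ω.
15220000 ohms lies inside that range.

yes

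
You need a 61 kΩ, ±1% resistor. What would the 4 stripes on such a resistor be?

blue, brown, orange, brown

61000 Ω = 61 × 10^3.
6 → blue
1 → brown
Multiplier 10^3 → orange.
±1% tolerance → brown.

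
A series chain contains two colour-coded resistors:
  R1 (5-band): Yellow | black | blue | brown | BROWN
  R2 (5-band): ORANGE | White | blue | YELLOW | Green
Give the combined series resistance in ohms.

3964060 Ω

R1: yellow, black, blue → 406; brown ×10 → 4060 Ω.
R2: orange, white, blue → 396; yellow ×10^4 → 3960000 Ω.
Series: 4060 + 3960000 = 3964060 Ω.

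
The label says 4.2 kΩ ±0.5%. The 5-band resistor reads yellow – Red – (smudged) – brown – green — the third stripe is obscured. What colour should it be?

4200 Ω = 420 × 10^1.
The third band gives digit 0 of the significand, and 0 is black.

black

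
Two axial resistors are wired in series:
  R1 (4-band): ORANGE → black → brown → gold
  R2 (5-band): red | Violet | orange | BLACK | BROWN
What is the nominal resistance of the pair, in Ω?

R1: orange, black → 30; brown ×10 → 300 Ω.
R2: red, violet, orange → 273; black ×1 → 273 Ω.
Series: 300 + 273 = 573 Ω.

573 Ω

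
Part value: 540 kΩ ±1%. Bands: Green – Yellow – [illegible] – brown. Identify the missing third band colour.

540000 Ω = 54 × 10^4.
The third band is the multiplier, 10^4, which is yellow.

yellow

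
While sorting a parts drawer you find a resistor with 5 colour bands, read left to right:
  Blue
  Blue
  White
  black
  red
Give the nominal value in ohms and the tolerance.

Blue → 6 (first significant figure)
Blue → 6 (second significant figure)
White → 9 (third significant figure)
Black → ×1 multiplier
Red → ±2% tolerance
669 × 1 = 669 Ω

669 Ω ±2%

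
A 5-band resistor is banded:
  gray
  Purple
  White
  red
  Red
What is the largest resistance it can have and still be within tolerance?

Grey → 8 (first significant figure)
Violet → 7 (second significant figure)
White → 9 (third significant figure)
Red → ×10^2 multiplier
Red → ±2% tolerance
879 × 100 = 87900 Ω
Largest = 87900 × (1 + 2/100) = 89658 Ω.

89658 Ω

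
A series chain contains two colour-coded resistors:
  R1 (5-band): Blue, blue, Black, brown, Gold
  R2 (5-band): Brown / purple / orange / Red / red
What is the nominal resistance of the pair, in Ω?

R1: blue, blue, black → 660; brown ×10 → 6600 Ω.
R2: brown, violet, orange → 173; red ×10^2 → 17300 Ω.
Series: 6600 + 17300 = 23900 Ω.

23900 Ω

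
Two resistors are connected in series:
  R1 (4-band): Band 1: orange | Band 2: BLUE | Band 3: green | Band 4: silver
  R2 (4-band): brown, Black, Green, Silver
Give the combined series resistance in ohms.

4600000 Ω

R1: orange, blue → 36; green ×10^5 → 3600000 Ω.
R2: brown, black → 10; green ×10^5 → 1000000 Ω.
Series: 3600000 + 1000000 = 4600000 Ω.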